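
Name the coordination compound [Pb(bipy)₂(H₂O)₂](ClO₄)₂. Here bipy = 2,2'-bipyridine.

The 2 perchlorate counter-ions carry a total charge of -2, so each complex ion is 2+.
Ligand charges: 2×aqua (neutral), 2×2,2'-bipyridine (neutral); total 0. So Pb + (0) = 2+, giving Pb = +2.
Ligands are named alphabetically: aqua before bipyridine.

diaquabis(2,2'-bipyridine)lead(II) perchlorate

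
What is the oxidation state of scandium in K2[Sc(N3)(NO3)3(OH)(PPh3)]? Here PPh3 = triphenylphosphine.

2 potassium outside the brackets (+1 each) → the complex ion is 2−.
Ligand charges: 1×PPh3 neutral; 1×OH = -1; 1×N3 = -1; 3×NO3 = -3; sum -5.
Sc + (-5) = 2− ⇒ Sc is +3.

+3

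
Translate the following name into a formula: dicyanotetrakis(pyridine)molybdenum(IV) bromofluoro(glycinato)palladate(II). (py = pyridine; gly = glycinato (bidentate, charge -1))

Cation [Mo…]: ligand charges -2, Mo(IV) ⇒ ion charge 2+.
Anion [Pd…]: ligand charges -3, Pd(II) ⇒ ion charge 1−.
One 2+ cation requires 2 of the 1− anion.

[Mo(CN)2(py)4][PdBrF(gly)]2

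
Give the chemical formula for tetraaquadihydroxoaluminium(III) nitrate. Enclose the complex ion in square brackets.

[Al(H2O)4(OH)2]NO3

Ligands: 4 aqua (H2O, neutral), 2 hydroxo (OH, -1). Ligand charge sum = -2.
With Al in oxidation state +3, the complex ion is [Al...]^1+.
Charge balance with nitrate (-1) requires 1 complex ion per 1 nitrate.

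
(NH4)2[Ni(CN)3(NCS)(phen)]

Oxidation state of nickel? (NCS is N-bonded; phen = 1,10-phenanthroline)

2 ammonium outside the brackets (+1 each) → the complex ion is 2−.
Ligand charges: 1×NCS = -1; 1×phen neutral; 3×CN = -3; sum -4.
Ni + (-4) = 2− ⇒ Ni is +2.

+2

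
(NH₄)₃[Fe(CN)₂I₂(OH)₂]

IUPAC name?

ammonium dicyanodihydroxodiiodoferrate(III)

The 3 ammonium counter-ions carry a total charge of +3, so each complex ion is 3−.
Ligand charges: 2×cyano (-1 each), 2×hydroxo (-1 each), 2×iodo (-1 each); total -6. So Fe + (-6) = 3−, giving Fe = +3.
The complex ion is anionic, so iron takes the -ate form ferrate(III).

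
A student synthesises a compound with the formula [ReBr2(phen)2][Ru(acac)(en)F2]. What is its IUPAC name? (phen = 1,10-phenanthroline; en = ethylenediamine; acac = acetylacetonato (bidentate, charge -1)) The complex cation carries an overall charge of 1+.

dibromobis(1,10-phenanthroline)rhenium(III) (acetylacetonato)(ethylenediamine)difluororuthenate(II)

Both ions are complex: the cation is named first with the plain metal name, the anion second with the -ate form; each ion's ligands are alphabetised independently.
The complex cation is given as 1+; its ligand charges sum to -2, so Re = +3.
A 1:1 salt means the anion carries the equal and opposite charge, 1−.
Anion: ligand charges sum to -3; for the ion to be 1−, Ru = +2.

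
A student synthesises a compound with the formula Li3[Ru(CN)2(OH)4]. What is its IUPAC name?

lithium dicyanotetrahydroxoruthenate(III)

The 3 lithium counter-ions carry a total charge of +3, so each complex ion is 3−.
Ligand charges: 2×cyano (-1 each), 4×hydroxo (-1 each); total -6. So Ru + (-6) = 3−, giving Ru = +3.
Ligands are named alphabetically: cyano before hydroxo.
The complex ion is anionic, so ruthenium takes the -ate form ruthenate(III).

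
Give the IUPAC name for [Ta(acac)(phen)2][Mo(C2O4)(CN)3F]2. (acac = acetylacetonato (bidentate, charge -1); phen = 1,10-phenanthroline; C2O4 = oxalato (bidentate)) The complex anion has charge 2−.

(acetylacetonato)bis(1,10-phenanthroline)tantalum(V) tricyanofluorooxalatomolybdate(IV)

Both ions are complex: the cation is named first with the plain metal name, the anion second with the -ate form; each ion's ligands are alphabetised independently.
The complex anion is given as 2−; its ligand charges sum to -6, so Mo = +4.
With 2 anions per cation, the cation must be 2×2 = 4+.
Cation: ligand charges sum to -1; for the ion to be 4+, Ta = +5.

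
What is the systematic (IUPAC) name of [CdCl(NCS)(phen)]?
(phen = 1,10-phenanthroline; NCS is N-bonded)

There is no counter-ion, so the complex is neutral overall.
Ligand charges: 1×1,10-phenanthroline (neutral), 1×chloro (-1 each), 1×isothiocyanato (-1 each); total -2. So Cd + (-2) = 0, giving Cd = +2.
Ligands are named alphabetically: chloro before isothiocyanato before phenanthroline.

chloroisothiocyanato(1,10-phenanthroline)cadmium(II)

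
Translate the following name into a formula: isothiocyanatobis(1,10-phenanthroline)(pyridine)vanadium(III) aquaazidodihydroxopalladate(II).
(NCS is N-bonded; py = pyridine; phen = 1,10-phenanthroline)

Cation [V…]: ligand charges -1, V(III) ⇒ ion charge 2+.
Anion [Pd…]: ligand charges -3, Pd(II) ⇒ ion charge 1−.
One 2+ cation requires 2 of the 1− anion.

[V(NCS)(phen)2(py)][Pd(H2O)(N3)(OH)2]2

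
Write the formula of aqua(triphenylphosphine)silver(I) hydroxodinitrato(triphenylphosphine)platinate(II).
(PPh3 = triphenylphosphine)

Cation [Ag…]: ligand charges 0, Ag(I) ⇒ ion charge 1+.
Anion [Pt…]: ligand charges -3, Pt(II) ⇒ ion charge 1−.
One 1+ cation balances one 1− anion.

[Ag(H2O)(PPh3)][Pt(NO3)2(OH)(PPh3)]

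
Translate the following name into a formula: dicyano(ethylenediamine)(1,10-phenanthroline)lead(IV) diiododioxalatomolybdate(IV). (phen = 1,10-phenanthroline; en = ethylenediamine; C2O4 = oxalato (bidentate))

[Pb(CN)2(en)(phen)][Mo(C2O4)2I2]

Cation [Pb…]: ligand charges -2, Pb(IV) ⇒ ion charge 2+.
Anion [Mo…]: ligand charges -6, Mo(IV) ⇒ ion charge 2−.
One 2+ cation balances one 2− anion.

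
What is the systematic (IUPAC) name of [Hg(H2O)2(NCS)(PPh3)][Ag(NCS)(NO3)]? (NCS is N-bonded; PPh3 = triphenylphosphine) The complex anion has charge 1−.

Both ions are complex: the cation is named first with the plain metal name, the anion second with the -ate form; each ion's ligands are alphabetised independently.
The complex anion is given as 1−; its ligand charges sum to -2, so Ag = +1.
A 1:1 salt means the cation carries the equal and opposite charge, 1+.
Cation: ligand charges sum to -1; for the ion to be 1+, Hg = +2.

diaquaisothiocyanato(triphenylphosphine)mercury(II) isothiocyanatonitratoargentate(I)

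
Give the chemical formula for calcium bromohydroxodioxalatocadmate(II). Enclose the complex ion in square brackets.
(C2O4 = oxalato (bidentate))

Ligands: 1 bromo (Br, -1), 1 hydroxo (OH, -1), 2 oxalato (C2O4, -2). Ligand charge sum = -6.
With Cd in oxidation state +2, the complex ion is [Cd...]^4−.
Charge balance with calcium (+2) requires 1 complex ion per 2 calcium.

Ca2[CdBr(C2O4)2(OH)]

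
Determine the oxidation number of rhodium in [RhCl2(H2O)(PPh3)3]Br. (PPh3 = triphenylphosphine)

1 bromide outside the brackets (-1 each) → the complex ion is 1+.
Ligand charges: 1×H2O neutral; 3×PPh3 neutral; 2×Cl = -2; sum -2.
Rh + (-2) = 1+ ⇒ Rh is +3.

+3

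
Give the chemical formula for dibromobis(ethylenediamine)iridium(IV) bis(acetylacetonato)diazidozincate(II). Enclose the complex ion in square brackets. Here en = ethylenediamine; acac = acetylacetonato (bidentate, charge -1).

[IrBr2(en)2][Zn(acac)2(N3)2]

Cation [Ir…]: ligand charges -2, Ir(IV) ⇒ ion charge 2+.
Anion [Zn…]: ligand charges -4, Zn(II) ⇒ ion charge 2−.
One 2+ cation balances one 2− anion.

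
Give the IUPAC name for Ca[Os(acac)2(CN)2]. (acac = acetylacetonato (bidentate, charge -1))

The 1 calcium counter-ion carries a total charge of +2, so each complex ion is 2−.
Ligand charges: 2×cyano (-1 each), 2×acetylacetonato (-1 each); total -4. So Os + (-4) = 2−, giving Os = +2.
Ligands are named alphabetically: acetylacetonato before cyano.
The complex ion is anionic, so osmium takes the -ate form osmate(II).

calcium bis(acetylacetonato)dicyanoosmate(II)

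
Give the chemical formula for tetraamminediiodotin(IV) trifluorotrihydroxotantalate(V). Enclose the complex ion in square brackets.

[SnI2(NH3)4][TaF3(OH)3]2

Cation [Sn…]: ligand charges -2, Sn(IV) ⇒ ion charge 2+.
Anion [Ta…]: ligand charges -6, Ta(V) ⇒ ion charge 1−.
One 2+ cation requires 2 of the 1− anion.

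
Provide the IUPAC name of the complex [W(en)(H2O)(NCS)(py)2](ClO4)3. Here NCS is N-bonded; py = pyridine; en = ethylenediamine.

aqua(ethylenediamine)isothiocyanatobis(pyridine)tungsten(IV) perchlorate

The 3 perchlorate counter-ions carry a total charge of -3, so each complex ion is 3+.
Ligand charges: 1×isothiocyanato (-1 each), 1×aqua (neutral), 2×pyridine (neutral), 1×ethylenediamine (neutral); total -1. So W + (-1) = 3+, giving W = +4.
Ligands are named alphabetically: aqua before ethylenediamine before isothiocyanato before pyridine.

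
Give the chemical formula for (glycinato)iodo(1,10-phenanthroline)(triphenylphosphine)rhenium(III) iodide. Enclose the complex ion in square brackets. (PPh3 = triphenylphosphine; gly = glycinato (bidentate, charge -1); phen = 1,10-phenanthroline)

Ligands: 1 triphenylphosphine (PPh3, neutral), 1 iodo (I, -1), 1 glycinato (gly, -1), 1 1,10-phenanthroline (phen, neutral). Ligand charge sum = -2.
With Re in oxidation state +3, the complex ion is [Re...]^1+.
Charge balance with iodide (-1) requires 1 complex ion per 1 iodide.

[Re(gly)I(phen)(PPh3)]I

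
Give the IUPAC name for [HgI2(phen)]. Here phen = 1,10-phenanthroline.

There is no counter-ion, so the complex is neutral overall.
Ligand charges: 2×iodo (-1 each), 1×1,10-phenanthroline (neutral); total -2. So Hg + (-2) = 0, giving Hg = +2.
Ligands are named alphabetically: iodo before phenanthroline.

diiodo(1,10-phenanthroline)mercury(II)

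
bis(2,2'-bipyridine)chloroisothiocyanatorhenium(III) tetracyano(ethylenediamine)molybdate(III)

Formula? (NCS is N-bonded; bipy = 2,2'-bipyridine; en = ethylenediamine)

[Re(bipy)2Cl(NCS)][Mo(CN)4(en)]

Cation [Re…]: ligand charges -2, Re(III) ⇒ ion charge 1+.
Anion [Mo…]: ligand charges -4, Mo(III) ⇒ ion charge 1−.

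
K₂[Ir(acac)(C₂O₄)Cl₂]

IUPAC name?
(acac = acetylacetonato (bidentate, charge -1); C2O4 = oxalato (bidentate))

The 2 potassium counter-ions carry a total charge of +2, so each complex ion is 2−.
Ligand charges: 1×acetylacetonato (-1 each), 2×chloro (-1 each), 1×oxalato (-2 each); total -5. So Ir + (-5) = 2−, giving Ir = +3.
Ligands are named alphabetically: acetylacetonato before chloro before oxalato.
The complex ion is anionic, so iridium takes the -ate form iridate(III).

potassium (acetylacetonato)dichlorooxalatoiridate(III)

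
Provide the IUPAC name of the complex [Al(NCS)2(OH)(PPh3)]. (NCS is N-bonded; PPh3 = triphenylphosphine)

hydroxodiisothiocyanato(triphenylphosphine)aluminium(III)

There is no counter-ion, so the complex is neutral overall.
Ligand charges: 2×isothiocyanato (-1 each), 1×hydroxo (-1 each), 1×triphenylphosphine (neutral); total -3. So Al + (-3) = 0, giving Al = +3.
Ligands are named alphabetically: hydroxo before isothiocyanato before triphenylphosphine.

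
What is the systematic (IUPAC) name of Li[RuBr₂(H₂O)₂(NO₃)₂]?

lithium diaquadibromodinitratoruthenate(III)

The 1 lithium counter-ion carries a total charge of +1, so each complex ion is 1−.
Ligand charges: 2×bromo (-1 each), 2×aqua (neutral), 2×nitrato (-1 each); total -4. So Ru + (-4) = 1−, giving Ru = +3.
Ligands are named alphabetically: aqua before bromo before nitrato.
The complex ion is anionic, so ruthenium takes the -ate form ruthenate(III).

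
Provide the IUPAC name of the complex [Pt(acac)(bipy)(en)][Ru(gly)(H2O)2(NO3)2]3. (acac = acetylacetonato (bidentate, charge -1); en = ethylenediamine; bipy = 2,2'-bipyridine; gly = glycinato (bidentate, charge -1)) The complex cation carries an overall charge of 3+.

(acetylacetonato)(2,2'-bipyridine)(ethylenediamine)platinum(IV) diaqua(glycinato)dinitratoruthenate(II)

Both ions are complex: the cation is named first with the plain metal name, the anion second with the -ate form; each ion's ligands are alphabetised independently.
The complex cation is given as 3+; its ligand charges sum to -1, so Pt = +4.
With 3 anions per cation, each anion must be 3/3 = 1−.
Anion: ligand charges sum to -3; for the ion to be 1−, Ru = +2.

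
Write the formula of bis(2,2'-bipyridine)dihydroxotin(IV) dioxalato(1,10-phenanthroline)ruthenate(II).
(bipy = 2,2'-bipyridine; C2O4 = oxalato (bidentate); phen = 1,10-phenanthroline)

[Sn(bipy)2(OH)2][Ru(C2O4)2(phen)]

Cation [Sn…]: ligand charges -2, Sn(IV) ⇒ ion charge 2+.
Anion [Ru…]: ligand charges -4, Ru(II) ⇒ ion charge 2−.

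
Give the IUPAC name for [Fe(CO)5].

pentacarbonyliron(0)

There is no counter-ion, so the complex is neutral overall.
Ligand charges: 5×carbonyl (neutral); total 0. So Fe + (0) = 0, giving Fe = 0.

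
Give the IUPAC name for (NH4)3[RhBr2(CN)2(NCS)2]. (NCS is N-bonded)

ammonium dibromodicyanodiisothiocyanatorhodate(III)

The 3 ammonium counter-ions carry a total charge of +3, so each complex ion is 3−.
Ligand charges: 2×bromo (-1 each), 2×cyano (-1 each), 2×isothiocyanato (-1 each); total -6. So Rh + (-6) = 3−, giving Rh = +3.
The complex ion is anionic, so rhodium takes the -ate form rhodate(III).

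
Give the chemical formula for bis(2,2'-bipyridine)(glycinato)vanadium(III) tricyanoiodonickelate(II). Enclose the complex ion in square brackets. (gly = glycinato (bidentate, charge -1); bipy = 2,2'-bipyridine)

Cation [V…]: ligand charges -1, V(III) ⇒ ion charge 2+.
Anion [Ni…]: ligand charges -4, Ni(II) ⇒ ion charge 2−.

[V(bipy)2(gly)][Ni(CN)3I]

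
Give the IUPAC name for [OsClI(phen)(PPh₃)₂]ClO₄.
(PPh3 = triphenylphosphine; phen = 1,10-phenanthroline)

chloroiodo(1,10-phenanthroline)bis(triphenylphosphine)osmium(III) perchlorate

The 1 perchlorate counter-ion carries a total charge of -1, so each complex ion is 1+.
Ligand charges: 2×triphenylphosphine (neutral), 1×iodo (-1 each), 1×1,10-phenanthroline (neutral), 1×chloro (-1 each); total -2. So Os + (-2) = 1+, giving Os = +3.
Ligands are named alphabetically: chloro before iodo before phenanthroline before triphenylphosphine.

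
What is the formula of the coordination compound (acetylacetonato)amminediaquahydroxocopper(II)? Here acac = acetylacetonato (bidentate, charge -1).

Ligands: 1 acetylacetonato (acac, -1), 2 aqua (H2O, neutral), 1 ammine (NH3, neutral), 1 hydroxo (OH, -1). Ligand charge sum = -2.
With Cu in oxidation state +2, the complex ion is [Cu...].

[Cu(acac)(H2O)2(NH3)(OH)]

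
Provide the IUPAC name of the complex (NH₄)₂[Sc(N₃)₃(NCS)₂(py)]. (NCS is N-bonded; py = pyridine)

The 2 ammonium counter-ions carry a total charge of +2, so each complex ion is 2−.
Ligand charges: 2×isothiocyanato (-1 each), 1×pyridine (neutral), 3×azido (-1 each); total -5. So Sc + (-5) = 2−, giving Sc = +3.
Ligands are named alphabetically: azido before isothiocyanato before pyridine.
The complex ion is anionic, so scandium takes the -ate form scandate(III).

ammonium triazidodiisothiocyanato(pyridine)scandate(III)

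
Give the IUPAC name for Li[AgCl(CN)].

The 1 lithium counter-ion carries a total charge of +1, so each complex ion is 1−.
Ligand charges: 1×chloro (-1 each), 1×cyano (-1 each); total -2. So Ag + (-2) = 1−, giving Ag = +1.
Ligands are named alphabetically: chloro before cyano.
The complex ion is anionic, so silver takes the -ate form argentate(I).

lithium chlorocyanoargentate(I)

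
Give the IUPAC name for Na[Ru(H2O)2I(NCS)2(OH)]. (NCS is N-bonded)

The 1 sodium counter-ion carries a total charge of +1, so each complex ion is 1−.
Ligand charges: 2×aqua (neutral), 1×hydroxo (-1 each), 1×iodo (-1 each), 2×isothiocyanato (-1 each); total -4. So Ru + (-4) = 1−, giving Ru = +3.
Ligands are named alphabetically: aqua before hydroxo before iodo before isothiocyanato.
The complex ion is anionic, so ruthenium takes the -ate form ruthenate(III).

sodium diaquahydroxoiododiisothiocyanatoruthenate(III)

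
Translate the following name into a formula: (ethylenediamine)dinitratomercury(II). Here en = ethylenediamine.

Ligands: 1 ethylenediamine (en, neutral), 2 nitrato (NO3, -1). Ligand charge sum = -2.
With Hg in oxidation state +2, the complex ion is [Hg...].

[Hg(en)(NO3)2]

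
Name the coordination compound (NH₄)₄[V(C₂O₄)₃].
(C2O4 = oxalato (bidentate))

The 4 ammonium counter-ions carry a total charge of +4, so each complex ion is 4−.
Ligand charges: 3×oxalato (-2 each); total -6. So V + (-6) = 4−, giving V = +2.
The complex ion is anionic, so vanadium takes the -ate form vanadate(II).

ammonium trioxalatovanadate(II)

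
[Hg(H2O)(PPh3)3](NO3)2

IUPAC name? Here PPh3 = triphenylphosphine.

aquatris(triphenylphosphine)mercury(II) nitrate

The 2 nitrate counter-ions carry a total charge of -2, so each complex ion is 2+.
Ligand charges: 1×aqua (neutral), 3×triphenylphosphine (neutral); total 0. So Hg + (0) = 2+, giving Hg = +2.
Ligands are named alphabetically: aqua before triphenylphosphine.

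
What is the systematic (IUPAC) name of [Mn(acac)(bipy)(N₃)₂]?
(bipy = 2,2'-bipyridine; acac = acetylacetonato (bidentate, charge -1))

(acetylacetonato)diazido(2,2'-bipyridine)manganese(III)

There is no counter-ion, so the complex is neutral overall.
Ligand charges: 1×2,2'-bipyridine (neutral), 2×azido (-1 each), 1×acetylacetonato (-1 each); total -3. So Mn + (-3) = 0, giving Mn = +3.
Ligands are named alphabetically: acetylacetonato before azido before bipyridine.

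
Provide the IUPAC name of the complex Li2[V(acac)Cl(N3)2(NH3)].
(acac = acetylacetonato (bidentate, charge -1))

The 2 lithium counter-ions carry a total charge of +2, so each complex ion is 2−.
Ligand charges: 1×chloro (-1 each), 2×azido (-1 each), 1×acetylacetonato (-1 each), 1×ammine (neutral); total -4. So V + (-4) = 2−, giving V = +2.
The complex ion is anionic, so vanadium takes the -ate form vanadate(II).

lithium (acetylacetonato)amminediazidochlorovanadate(II)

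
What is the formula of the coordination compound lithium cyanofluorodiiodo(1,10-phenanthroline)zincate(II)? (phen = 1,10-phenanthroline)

Li2[Zn(CN)FI2(phen)]

Ligands: 1 1,10-phenanthroline (phen, neutral), 1 cyano (CN, -1), 2 iodo (I, -1), 1 fluoro (F, -1). Ligand charge sum = -4.
With Zn in oxidation state +2, the complex ion is [Zn...]^2−.
Charge balance with lithium (+1) requires 1 complex ion per 2 lithium.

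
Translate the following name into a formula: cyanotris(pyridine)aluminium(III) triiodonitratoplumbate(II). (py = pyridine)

[Al(CN)(py)3][PbI3(NO3)]

Cation [Al…]: ligand charges -1, Al(III) ⇒ ion charge 2+.
Anion [Pb…]: ligand charges -4, Pb(II) ⇒ ion charge 2−.
One 2+ cation balances one 2− anion.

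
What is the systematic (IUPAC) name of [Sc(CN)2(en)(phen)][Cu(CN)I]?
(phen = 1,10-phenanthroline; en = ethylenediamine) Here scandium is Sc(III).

dicyano(ethylenediamine)(1,10-phenanthroline)scandium(III) cyanoiodocuprate(I)

Sc is given as +3; the cation's ligand charges sum to -2, so the complex cation is 1+.
A 1:1 salt means the anion carries the equal and opposite charge, 1−.
Anion: ligand charges sum to -2; for the ion to be 1−, Cu = +1.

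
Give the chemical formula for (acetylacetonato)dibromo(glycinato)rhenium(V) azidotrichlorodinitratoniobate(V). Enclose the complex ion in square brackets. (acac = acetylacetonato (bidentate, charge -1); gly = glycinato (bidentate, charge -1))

Cation [Re…]: ligand charges -4, Re(V) ⇒ ion charge 1+.
Anion [Nb…]: ligand charges -6, Nb(V) ⇒ ion charge 1−.

[Re(acac)Br2(gly)][NbCl3(N3)(NO3)2]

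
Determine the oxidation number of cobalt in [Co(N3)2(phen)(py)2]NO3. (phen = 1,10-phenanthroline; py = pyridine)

+3

1 nitrate outside the brackets (-1 each) → the complex ion is 1+.
Ligand charges: 1×phen neutral; 2×py neutral; 2×N3 = -2; sum -2.
Co + (-2) = 1+ ⇒ Co is +3.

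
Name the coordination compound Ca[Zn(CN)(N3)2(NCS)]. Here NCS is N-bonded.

The 1 calcium counter-ion carries a total charge of +2, so each complex ion is 2−.
Ligand charges: 2×azido (-1 each), 1×isothiocyanato (-1 each), 1×cyano (-1 each); total -4. So Zn + (-4) = 2−, giving Zn = +2.
The complex ion is anionic, so zinc takes the -ate form zincate(II).

calcium diazidocyanoisothiocyanatozincate(II)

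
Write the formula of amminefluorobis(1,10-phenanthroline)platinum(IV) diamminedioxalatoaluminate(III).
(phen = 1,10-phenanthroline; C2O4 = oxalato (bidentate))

Cation [Pt…]: ligand charges -1, Pt(IV) ⇒ ion charge 3+.
Anion [Al…]: ligand charges -4, Al(III) ⇒ ion charge 1−.
One 3+ cation requires 3 of the 1− anion.

[PtF(NH3)(phen)2][Al(C2O4)2(NH3)2]3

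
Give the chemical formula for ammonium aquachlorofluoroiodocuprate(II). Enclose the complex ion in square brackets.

NH4[CuClF(H2O)I]

Ligands: 1 iodo (I, -1), 1 chloro (Cl, -1), 1 aqua (H2O, neutral), 1 fluoro (F, -1). Ligand charge sum = -3.
With Cu in oxidation state +2, the complex ion is [Cu...]^1−.
Charge balance with ammonium (+1) requires 1 complex ion per 1 ammonium.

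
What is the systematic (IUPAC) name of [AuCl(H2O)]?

There is no counter-ion, so the complex is neutral overall.
Ligand charges: 1×chloro (-1 each), 1×aqua (neutral); total -1. So Au + (-1) = 0, giving Au = +1.
Ligands are named alphabetically: aqua before chloro.

aquachlorogold(I)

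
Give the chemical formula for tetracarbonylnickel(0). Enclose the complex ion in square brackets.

[Ni(CO)4]

Ligands: 4 carbonyl (CO, neutral). Ligand charge sum = 0.
With Ni in oxidation state 0, the complex ion is [Ni...].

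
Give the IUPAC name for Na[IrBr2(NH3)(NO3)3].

The 1 sodium counter-ion carries a total charge of +1, so each complex ion is 1−.
Ligand charges: 2×bromo (-1 each), 1×ammine (neutral), 3×nitrato (-1 each); total -5. So Ir + (-5) = 1−, giving Ir = +4.
Ligands are named alphabetically: ammine before bromo before nitrato.
The complex ion is anionic, so iridium takes the -ate form iridate(IV).

sodium amminedibromotrinitratoiridate(IV)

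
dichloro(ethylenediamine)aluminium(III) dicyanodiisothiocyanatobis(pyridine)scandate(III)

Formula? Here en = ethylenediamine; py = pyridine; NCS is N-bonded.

Cation [Al…]: ligand charges -2, Al(III) ⇒ ion charge 1+.
Anion [Sc…]: ligand charges -4, Sc(III) ⇒ ion charge 1−.
One 1+ cation balances one 1− anion.

[AlCl2(en)][Sc(CN)2(NCS)2(py)2]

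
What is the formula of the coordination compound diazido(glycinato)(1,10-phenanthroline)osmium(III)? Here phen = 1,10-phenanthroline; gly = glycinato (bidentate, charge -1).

Ligands: 1 1,10-phenanthroline (phen, neutral), 1 glycinato (gly, -1), 2 azido (N3, -1). Ligand charge sum = -3.
With Os in oxidation state +3, the complex ion is [Os...].

[Os(gly)(N3)2(phen)]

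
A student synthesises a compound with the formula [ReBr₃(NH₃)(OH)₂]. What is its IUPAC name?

amminetribromodihydroxorhenium(V)

There is no counter-ion, so the complex is neutral overall.
Ligand charges: 1×ammine (neutral), 3×bromo (-1 each), 2×hydroxo (-1 each); total -5. So Re + (-5) = 0, giving Re = +5.
Ligands are named alphabetically: ammine before bromo before hydroxo.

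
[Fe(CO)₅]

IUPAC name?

pentacarbonyliron(0)

There is no counter-ion, so the complex is neutral overall.
Ligand charges: 5×carbonyl (neutral); total 0. So Fe + (0) = 0, giving Fe = 0.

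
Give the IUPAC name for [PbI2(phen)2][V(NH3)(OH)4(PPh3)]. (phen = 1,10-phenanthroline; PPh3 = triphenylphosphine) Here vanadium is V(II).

diiodobis(1,10-phenanthroline)lead(IV) amminetetrahydroxo(triphenylphosphine)vanadate(II)

Both ions are complex: the cation is named first with the plain metal name, the anion second with the -ate form; each ion's ligands are alphabetised independently.
V is given as +2; the anion's ligand charges sum to -4, so the complex anion is 2−.
A 1:1 salt means the cation carries the equal and opposite charge, 2+.
Cation: ligand charges sum to -2; for the ion to be 2+, Pb = +4.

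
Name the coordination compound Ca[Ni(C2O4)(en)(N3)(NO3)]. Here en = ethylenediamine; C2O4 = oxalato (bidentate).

calcium azido(ethylenediamine)nitratooxalatonickelate(II)

The 1 calcium counter-ion carries a total charge of +2, so each complex ion is 2−.
Ligand charges: 1×ethylenediamine (neutral), 1×azido (-1 each), 1×nitrato (-1 each), 1×oxalato (-2 each); total -4. So Ni + (-4) = 2−, giving Ni = +2.
Ligands are named alphabetically: azido before ethylenediamine before nitrato before oxalato.
The complex ion is anionic, so nickel takes the -ate form nickelate(II).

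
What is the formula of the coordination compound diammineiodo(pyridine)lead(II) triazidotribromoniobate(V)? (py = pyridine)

Cation [Pb…]: ligand charges -1, Pb(II) ⇒ ion charge 1+.
Anion [Nb…]: ligand charges -6, Nb(V) ⇒ ion charge 1−.
One 1+ cation balances one 1− anion.

[PbI(NH3)2(py)][NbBr3(N3)3]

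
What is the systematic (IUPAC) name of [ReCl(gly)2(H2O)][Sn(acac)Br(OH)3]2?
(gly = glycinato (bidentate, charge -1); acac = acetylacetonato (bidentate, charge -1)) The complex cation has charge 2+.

The complex cation is given as 2+; its ligand charges sum to -3, so Re = +5.
With 2 anions per cation, each anion must be 2/2 = 1−.
Anion: ligand charges sum to -5; for the ion to be 1−, Sn = +4.

aquachlorobis(glycinato)rhenium(V) (acetylacetonato)bromotrihydroxostannate(IV)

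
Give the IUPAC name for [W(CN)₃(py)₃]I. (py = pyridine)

tricyanotris(pyridine)tungsten(IV) iodide

The 1 iodide counter-ion carries a total charge of -1, so each complex ion is 1+.
Ligand charges: 3×pyridine (neutral), 3×cyano (-1 each); total -3. So W + (-3) = 1+, giving W = +4.
Ligands are named alphabetically: cyano before pyridine.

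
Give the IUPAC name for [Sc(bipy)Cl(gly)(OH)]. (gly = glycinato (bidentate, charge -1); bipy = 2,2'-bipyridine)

There is no counter-ion, so the complex is neutral overall.
Ligand charges: 1×glycinato (-1 each), 1×hydroxo (-1 each), 1×chloro (-1 each), 1×2,2'-bipyridine (neutral); total -3. So Sc + (-3) = 0, giving Sc = +3.
Ligands are named alphabetically: bipyridine before chloro before glycinato before hydroxo.

(2,2'-bipyridine)chloro(glycinato)hydroxoscandium(III)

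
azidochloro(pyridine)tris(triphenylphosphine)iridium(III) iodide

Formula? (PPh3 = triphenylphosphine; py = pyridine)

Ligands: 1 chloro (Cl, -1), 3 triphenylphosphine (PPh3, neutral), 1 azido (N3, -1), 1 pyridine (py, neutral). Ligand charge sum = -2.
Charge balance with iodide (-1) requires 1 complex ion per 1 iodide.

[IrCl(N3)(PPh3)3(py)]I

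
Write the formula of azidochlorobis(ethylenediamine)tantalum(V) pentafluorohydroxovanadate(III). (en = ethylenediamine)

Cation [Ta…]: ligand charges -2, Ta(V) ⇒ ion charge 3+.
Anion [V…]: ligand charges -6, V(III) ⇒ ion charge 3−.

[TaCl(en)2(N3)][VF5(OH)]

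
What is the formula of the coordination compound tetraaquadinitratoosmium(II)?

[Os(H2O)4(NO3)2]

Ligands: 2 nitrato (NO3, -1), 4 aqua (H2O, neutral). Ligand charge sum = -2.
With Os in oxidation state +2, the complex ion is [Os...].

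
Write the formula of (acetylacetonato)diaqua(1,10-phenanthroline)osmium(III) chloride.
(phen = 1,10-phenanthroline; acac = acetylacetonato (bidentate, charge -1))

[Os(acac)(H2O)2(phen)]Cl2

Ligands: 1 1,10-phenanthroline (phen, neutral), 2 aqua (H2O, neutral), 1 acetylacetonato (acac, -1). Ligand charge sum = -1.
With Os in oxidation state +3, the complex ion is [Os...]^2+.
Charge balance with chloride (-1) requires 1 complex ion per 2 chloride.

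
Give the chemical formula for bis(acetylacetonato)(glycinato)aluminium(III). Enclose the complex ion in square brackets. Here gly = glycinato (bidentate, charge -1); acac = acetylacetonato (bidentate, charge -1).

[Al(acac)2(gly)]

Ligands: 1 glycinato (gly, -1), 2 acetylacetonato (acac, -1). Ligand charge sum = -3.
With Al in oxidation state +3, the complex ion is [Al...].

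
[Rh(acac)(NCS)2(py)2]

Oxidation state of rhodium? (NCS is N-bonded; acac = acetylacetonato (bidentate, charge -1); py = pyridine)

No counter-ion: the bracketed complex is neutral.
Ligand charges: 2×NCS = -2; 1×acac = -1; 2×py neutral; sum -3.
Rh + (-3) = 0 ⇒ Rh is +3.

+3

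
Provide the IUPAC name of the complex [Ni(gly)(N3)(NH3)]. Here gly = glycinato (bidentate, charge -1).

ammineazido(glycinato)nickel(II)

There is no counter-ion, so the complex is neutral overall.
Ligand charges: 1×azido (-1 each), 1×ammine (neutral), 1×glycinato (-1 each); total -2. So Ni + (-2) = 0, giving Ni = +2.
Ligands are named alphabetically: ammine before azido before glycinato.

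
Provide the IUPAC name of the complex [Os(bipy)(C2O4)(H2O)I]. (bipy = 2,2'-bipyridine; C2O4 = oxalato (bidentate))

aqua(2,2'-bipyridine)iodooxalatoosmium(III)

There is no counter-ion, so the complex is neutral overall.
Ligand charges: 1×2,2'-bipyridine (neutral), 1×oxalato (-2 each), 1×aqua (neutral), 1×iodo (-1 each); total -3. So Os + (-3) = 0, giving Os = +3.
Ligands are named alphabetically: aqua before bipyridine before iodo before oxalato.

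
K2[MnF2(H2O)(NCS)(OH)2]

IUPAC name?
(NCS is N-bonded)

The 2 potassium counter-ions carry a total charge of +2, so each complex ion is 2−.
Ligand charges: 2×fluoro (-1 each), 1×isothiocyanato (-1 each), 2×hydroxo (-1 each), 1×aqua (neutral); total -5. So Mn + (-5) = 2−, giving Mn = +3.
The complex ion is anionic, so manganese takes the -ate form manganate(III).

potassium aquadifluorodihydroxoisothiocyanatomanganate(III)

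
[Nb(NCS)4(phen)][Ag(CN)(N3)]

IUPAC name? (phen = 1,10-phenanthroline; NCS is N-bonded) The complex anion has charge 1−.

tetraisothiocyanato(1,10-phenanthroline)niobium(V) azidocyanoargentate(I)

The complex anion is given as 1−; its ligand charges sum to -2, so Ag = +1.
A 1:1 salt means the cation carries the equal and opposite charge, 1+.
Cation: ligand charges sum to -4; for the ion to be 1+, Nb = +5.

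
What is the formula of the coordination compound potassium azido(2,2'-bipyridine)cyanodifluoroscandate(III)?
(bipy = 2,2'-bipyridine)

Ligands: 1 azido (N3, -1), 2 fluoro (F, -1), 1 2,2'-bipyridine (bipy, neutral), 1 cyano (CN, -1). Ligand charge sum = -4.
With Sc in oxidation state +3, the complex ion is [Sc...]^1−.
Charge balance with potassium (+1) requires 1 complex ion per 1 potassium.

K[Sc(bipy)(CN)F2(N3)]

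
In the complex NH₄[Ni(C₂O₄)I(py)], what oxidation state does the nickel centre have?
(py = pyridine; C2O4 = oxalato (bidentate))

1 ammonium outside the brackets (+1 each) → the complex ion is 1−.
Ligand charges: 1×I = -1; 1×py neutral; 1×C2O4 = -2; sum -3.
Ni + (-3) = 1− ⇒ Ni is +2.

+2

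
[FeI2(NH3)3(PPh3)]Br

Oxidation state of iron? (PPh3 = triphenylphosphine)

+3

1 bromide outside the brackets (-1 each) → the complex ion is 1+.
Ligand charges: 2×I = -2; 3×NH3 neutral; 1×PPh3 neutral; sum -2.
Fe + (-2) = 1+ ⇒ Fe is +3.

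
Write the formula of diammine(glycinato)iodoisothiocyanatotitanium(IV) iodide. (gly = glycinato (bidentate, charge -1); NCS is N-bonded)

[Ti(gly)I(NCS)(NH3)2]I

Ligands: 2 ammine (NH3, neutral), 1 glycinato (gly, -1), 1 iodo (I, -1), 1 isothiocyanato (NCS, -1). Ligand charge sum = -3.
With Ti in oxidation state +4, the complex ion is [Ti...]^1+.
Charge balance with iodide (-1) requires 1 complex ion per 1 iodide.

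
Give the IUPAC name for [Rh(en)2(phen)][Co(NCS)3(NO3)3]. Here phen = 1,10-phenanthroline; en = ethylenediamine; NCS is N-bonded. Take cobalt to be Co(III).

bis(ethylenediamine)(1,10-phenanthroline)rhodium(III) triisothiocyanatotrinitratocobaltate(III)

Co is given as +3; the anion's ligand charges sum to -6, so the complex anion is 3−.
A 1:1 salt means the cation carries the equal and opposite charge, 3+.
Cation: ligand charges sum to 0; for the ion to be 3+, Rh = +3.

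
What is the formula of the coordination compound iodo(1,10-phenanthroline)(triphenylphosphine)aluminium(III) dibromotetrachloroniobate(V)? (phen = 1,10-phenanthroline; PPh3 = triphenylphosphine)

[AlI(phen)(PPh3)][NbBr2Cl4]2

Cation [Al…]: ligand charges -1, Al(III) ⇒ ion charge 2+.
Anion [Nb…]: ligand charges -6, Nb(V) ⇒ ion charge 1−.
One 2+ cation requires 2 of the 1− anion.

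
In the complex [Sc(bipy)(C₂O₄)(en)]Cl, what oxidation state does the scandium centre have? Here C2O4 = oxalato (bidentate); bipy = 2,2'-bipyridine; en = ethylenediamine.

1 chloride outside the brackets (-1 each) → the complex ion is 1+.
Ligand charges: 1×C2O4 = -2; 1×bipy neutral; 1×en neutral; sum -2.
Sc + (-2) = 1+ ⇒ Sc is +3.

+3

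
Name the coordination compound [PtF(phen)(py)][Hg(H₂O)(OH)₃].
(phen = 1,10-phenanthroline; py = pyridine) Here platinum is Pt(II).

Both ions are complex: the cation is named first with the plain metal name, the anion second with the -ate form; each ion's ligands are alphabetised independently.
Pt is given as +2; the cation's ligand charges sum to -1, so the complex cation is 1+.
A 1:1 salt means the anion carries the equal and opposite charge, 1−.
Anion: ligand charges sum to -3; for the ion to be 1−, Hg = +2.

fluoro(1,10-phenanthroline)(pyridine)platinum(II) aquatrihydroxomercurate(II)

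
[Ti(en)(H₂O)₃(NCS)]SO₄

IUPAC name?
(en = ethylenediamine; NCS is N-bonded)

triaqua(ethylenediamine)isothiocyanatotitanium(III) sulfate

The 1 sulfate counter-ion carries a total charge of -2, so each complex ion is 2+.
Ligand charges: 1×ethylenediamine (neutral), 3×aqua (neutral), 1×isothiocyanato (-1 each); total -1. So Ti + (-1) = 2+, giving Ti = +3.
Ligands are named alphabetically: aqua before ethylenediamine before isothiocyanato.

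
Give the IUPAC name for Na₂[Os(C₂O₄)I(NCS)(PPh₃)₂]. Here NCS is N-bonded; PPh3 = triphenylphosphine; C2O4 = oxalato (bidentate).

sodium iodoisothiocyanatooxalatobis(triphenylphosphine)osmate(II)

The 2 sodium counter-ions carry a total charge of +2, so each complex ion is 2−.
Ligand charges: 1×iodo (-1 each), 1×isothiocyanato (-1 each), 2×triphenylphosphine (neutral), 1×oxalato (-2 each); total -4. So Os + (-4) = 2−, giving Os = +2.
The complex ion is anionic, so osmium takes the -ate form osmate(II).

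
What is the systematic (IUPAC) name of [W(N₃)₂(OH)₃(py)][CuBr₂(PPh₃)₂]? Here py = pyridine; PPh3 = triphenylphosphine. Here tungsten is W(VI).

W is given as +6; the cation's ligand charges sum to -5, so the complex cation is 1+.
A 1:1 salt means the anion carries the equal and opposite charge, 1−.
Anion: ligand charges sum to -2; for the ion to be 1−, Cu = +1.

diazidotrihydroxo(pyridine)tungsten(VI) dibromobis(triphenylphosphine)cuprate(I)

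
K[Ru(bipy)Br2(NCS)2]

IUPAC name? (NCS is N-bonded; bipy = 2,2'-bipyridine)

potassium (2,2'-bipyridine)dibromodiisothiocyanatoruthenate(III)

The 1 potassium counter-ion carries a total charge of +1, so each complex ion is 1−.
Ligand charges: 2×isothiocyanato (-1 each), 2×bromo (-1 each), 1×2,2'-bipyridine (neutral); total -4. So Ru + (-4) = 1−, giving Ru = +3.
Ligands are named alphabetically: bipyridine before bromo before isothiocyanato.
The complex ion is anionic, so ruthenium takes the -ate form ruthenate(III).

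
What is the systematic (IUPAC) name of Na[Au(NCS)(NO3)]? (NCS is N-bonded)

sodium isothiocyanatonitratoaurate(I)

The 1 sodium counter-ion carries a total charge of +1, so each complex ion is 1−.
Ligand charges: 1×isothiocyanato (-1 each), 1×nitrato (-1 each); total -2. So Au + (-2) = 1−, giving Au = +1.
Ligands are named alphabetically: isothiocyanato before nitrato.
The complex ion is anionic, so gold takes the -ate form aurate(I).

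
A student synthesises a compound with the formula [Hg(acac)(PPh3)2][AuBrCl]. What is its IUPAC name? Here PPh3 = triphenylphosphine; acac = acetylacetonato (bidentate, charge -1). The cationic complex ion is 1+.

(acetylacetonato)bis(triphenylphosphine)mercury(II) bromochloroaurate(I)

Both ions are complex: the cation is named first with the plain metal name, the anion second with the -ate form; each ion's ligands are alphabetised independently.
The complex cation is given as 1+; its ligand charges sum to -1, so Hg = +2.
A 1:1 salt means the anion carries the equal and opposite charge, 1−.
Anion: ligand charges sum to -2; for the ion to be 1−, Au = +1.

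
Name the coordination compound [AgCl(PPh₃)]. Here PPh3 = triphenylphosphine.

There is no counter-ion, so the complex is neutral overall.
Ligand charges: 1×chloro (-1 each), 1×triphenylphosphine (neutral); total -1. So Ag + (-1) = 0, giving Ag = +1.
Ligands are named alphabetically: chloro before triphenylphosphine.

chloro(triphenylphosphine)silver(I)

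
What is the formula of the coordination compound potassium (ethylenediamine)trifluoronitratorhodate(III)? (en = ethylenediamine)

Ligands: 3 fluoro (F, -1), 1 nitrato (NO3, -1), 1 ethylenediamine (en, neutral). Ligand charge sum = -4.
Charge balance with potassium (+1) requires 1 complex ion per 1 potassium.

K[Rh(en)F3(NO3)]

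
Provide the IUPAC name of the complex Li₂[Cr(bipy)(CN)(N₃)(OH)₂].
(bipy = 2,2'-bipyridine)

lithium azido(2,2'-bipyridine)cyanodihydroxochromate(II)

The 2 lithium counter-ions carry a total charge of +2, so each complex ion is 2−.
Ligand charges: 2×hydroxo (-1 each), 1×cyano (-1 each), 1×2,2'-bipyridine (neutral), 1×azido (-1 each); total -4. So Cr + (-4) = 2−, giving Cr = +2.
Ligands are named alphabetically: azido before bipyridine before cyano before hydroxo.
The complex ion is anionic, so chromium takes the -ate form chromate(II).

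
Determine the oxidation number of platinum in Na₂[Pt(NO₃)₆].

2 sodium outside the brackets (+1 each) → the complex ion is 2−.
Ligand charges: 6×NO3 = -6; sum -6.
Pt + (-6) = 2− ⇒ Pt is +4.

+4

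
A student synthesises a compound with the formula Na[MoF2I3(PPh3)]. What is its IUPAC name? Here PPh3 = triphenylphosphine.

sodium difluorotriiodo(triphenylphosphine)molybdate(IV)

The 1 sodium counter-ion carries a total charge of +1, so each complex ion is 1−.
Ligand charges: 1×triphenylphosphine (neutral), 2×fluoro (-1 each), 3×iodo (-1 each); total -5. So Mo + (-5) = 1−, giving Mo = +4.
The complex ion is anionic, so molybdenum takes the -ate form molybdate(IV).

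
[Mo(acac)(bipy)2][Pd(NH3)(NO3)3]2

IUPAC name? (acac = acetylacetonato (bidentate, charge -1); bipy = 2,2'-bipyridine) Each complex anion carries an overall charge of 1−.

(acetylacetonato)bis(2,2'-bipyridine)molybdenum(III) amminetrinitratopalladate(II)

Both ions are complex: the cation is named first with the plain metal name, the anion second with the -ate form; each ion's ligands are alphabetised independently.
The complex anion is given as 1−; its ligand charges sum to -3, so Pd = +2.
With 2 anions per cation, the cation must be 2×1 = 2+.
Cation: ligand charges sum to -1; for the ion to be 2+, Mo = +3.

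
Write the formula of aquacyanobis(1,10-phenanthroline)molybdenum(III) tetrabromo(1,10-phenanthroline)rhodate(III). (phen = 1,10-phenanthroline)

Cation [Mo…]: ligand charges -1, Mo(III) ⇒ ion charge 2+.
Anion [Rh…]: ligand charges -4, Rh(III) ⇒ ion charge 1−.
One 2+ cation requires 2 of the 1− anion.

[Mo(CN)(H2O)(phen)2][RhBr4(phen)]2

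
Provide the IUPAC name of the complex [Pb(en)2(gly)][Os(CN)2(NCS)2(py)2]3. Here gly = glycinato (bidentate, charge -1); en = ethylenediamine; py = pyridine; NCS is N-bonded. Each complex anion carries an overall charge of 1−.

bis(ethylenediamine)(glycinato)lead(IV) dicyanodiisothiocyanatobis(pyridine)osmate(III)

Both ions are complex: the cation is named first with the plain metal name, the anion second with the -ate form; each ion's ligands are alphabetised independently.
The complex anion is given as 1−; its ligand charges sum to -4, so Os = +3.
With 3 anions per cation, the cation must be 3×1 = 3+.
Cation: ligand charges sum to -1; for the ion to be 3+, Pb = +4.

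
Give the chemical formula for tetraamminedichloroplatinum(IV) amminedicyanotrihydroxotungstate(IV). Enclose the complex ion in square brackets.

[PtCl2(NH3)4][W(CN)2(NH3)(OH)3]2

Cation [Pt…]: ligand charges -2, Pt(IV) ⇒ ion charge 2+.
Anion [W…]: ligand charges -5, W(IV) ⇒ ion charge 1−.
One 2+ cation requires 2 of the 1− anion.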